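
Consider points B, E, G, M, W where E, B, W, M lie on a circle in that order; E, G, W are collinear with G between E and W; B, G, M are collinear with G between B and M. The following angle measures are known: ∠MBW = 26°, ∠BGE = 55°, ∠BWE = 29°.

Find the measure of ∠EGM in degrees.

1. ∠MEW = 26°  [same arc WM]
2. ∠BME = 29°  [same arc EB]
3. ∠EGM = 125°  [△EGM]

∠EGM = 125°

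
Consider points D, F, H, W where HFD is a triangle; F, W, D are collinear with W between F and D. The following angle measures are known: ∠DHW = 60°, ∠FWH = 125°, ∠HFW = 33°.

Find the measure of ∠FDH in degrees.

1. ∠DWH = 55°  [linear pair at W on FD]
2. ∠HDW = 65°  [△HWD]
3. ∠FDH = 65°  [W on ray DF]

∠FDH = 65°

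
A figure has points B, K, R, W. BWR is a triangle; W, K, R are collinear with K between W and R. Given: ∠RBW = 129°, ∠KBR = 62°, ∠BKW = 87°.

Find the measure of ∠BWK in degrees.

1. ∠BKR = 93°  [linear pair at K on WR]
2. ∠BRK = 25°  [△BKR]
3. ∠BRW = 25°  [K on ray RW]
4. ∠BWR = 26°  [△BWR]
5. ∠BWK = 26°  [K on ray WR]

∠BWK = 26°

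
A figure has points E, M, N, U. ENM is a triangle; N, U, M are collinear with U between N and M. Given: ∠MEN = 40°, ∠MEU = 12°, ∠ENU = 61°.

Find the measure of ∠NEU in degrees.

1. ∠ENM = 61°  [U on ray NM]
2. ∠EMN = 79°  [△ENM]
3. ∠EMU = 79°  [U on ray MN]
4. ∠EUM = 89°  [△EUM]
5. ∠EUN = 91°  [linear pair at U on NM]
6. ∠NEU = 28°  [△ENU]

∠NEU = 28°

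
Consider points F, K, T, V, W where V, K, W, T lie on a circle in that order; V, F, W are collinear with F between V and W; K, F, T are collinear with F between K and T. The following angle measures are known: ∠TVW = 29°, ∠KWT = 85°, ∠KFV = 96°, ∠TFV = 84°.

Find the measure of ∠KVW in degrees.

1. ∠TKW = 29°  [same arc WT]
2. ∠KTW = 66°  [△KWT]
3. ∠KVW = 66°  [same arc KW]

∠KVW = 66°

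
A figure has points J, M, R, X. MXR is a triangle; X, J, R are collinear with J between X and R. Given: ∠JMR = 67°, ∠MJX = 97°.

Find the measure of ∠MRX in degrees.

∠MRX = 30°

1. ∠MJR = 83°  [linear pair at J on XR]
2. ∠JRM = 30°  [△MJR]
3. ∠MRX = 30°  [J on ray RX]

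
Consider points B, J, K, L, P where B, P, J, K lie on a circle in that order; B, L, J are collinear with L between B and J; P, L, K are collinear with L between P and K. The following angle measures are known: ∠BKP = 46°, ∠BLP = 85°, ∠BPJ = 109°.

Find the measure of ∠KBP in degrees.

∠KBP = 64°

1. ∠BJP = 46°  [same arc BP]
2. ∠JBP = 25°  [△BPJ]
3. ∠BPK = 70°  [△BLP]
4. ∠KBP = 64°  [△BPK]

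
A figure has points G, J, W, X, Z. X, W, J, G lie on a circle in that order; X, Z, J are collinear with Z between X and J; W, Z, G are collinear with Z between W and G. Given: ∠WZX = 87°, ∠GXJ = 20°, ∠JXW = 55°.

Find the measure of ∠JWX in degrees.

∠JWX = 58°

1. ∠JZW = 93°  [linear pair at Z on XJ]
2. ∠GWJ = 20°  [same arc JG]
3. ∠WJX = 67°  [△WZJ]
4. ∠JWX = 58°  [△XWJ]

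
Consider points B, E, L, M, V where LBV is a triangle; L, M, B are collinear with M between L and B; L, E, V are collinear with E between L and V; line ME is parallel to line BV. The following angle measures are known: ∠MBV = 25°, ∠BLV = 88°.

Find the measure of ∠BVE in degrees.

∠BVE = 67°

1. ∠LBV = 25°  [M on ray BL]
2. ∠BVL = 67°  [△LBV]
3. ∠BVE = 67°  [E on ray VL]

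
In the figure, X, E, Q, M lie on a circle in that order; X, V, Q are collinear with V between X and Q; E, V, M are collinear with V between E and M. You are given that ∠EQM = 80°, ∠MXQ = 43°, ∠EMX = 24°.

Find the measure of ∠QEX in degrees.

1. ∠MEQ = 43°  [same arc QM]
2. ∠EQX = 24°  [same arc XE]
3. ∠EMQ = 57°  [△EQM]
4. ∠EXQ = 57°  [same arc EQ]
5. ∠QEX = 99°  [△XEQ]

∠QEX = 99°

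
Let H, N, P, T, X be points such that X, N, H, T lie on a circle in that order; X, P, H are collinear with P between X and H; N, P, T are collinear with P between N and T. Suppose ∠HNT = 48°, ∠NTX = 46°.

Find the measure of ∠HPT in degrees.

∠HPT = 94°

1. ∠HXT = 48°  [same arc HT]
2. ∠TPX = 86°  [△XPT]
3. ∠HPT = 94°  [linear pair at P on XH]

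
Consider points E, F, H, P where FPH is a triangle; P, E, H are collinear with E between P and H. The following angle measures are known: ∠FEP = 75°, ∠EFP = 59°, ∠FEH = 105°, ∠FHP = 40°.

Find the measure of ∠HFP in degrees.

1. ∠EPF = 46°  [△FPE]
2. ∠FPH = 46°  [E on ray PH]
3. ∠HFP = 94°  [△FPH]

∠HFP = 94°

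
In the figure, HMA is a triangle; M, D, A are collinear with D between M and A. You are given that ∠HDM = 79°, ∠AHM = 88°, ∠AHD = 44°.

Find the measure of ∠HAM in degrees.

∠HAM = 35°

1. ∠ADH = 101°  [linear pair at D on MA]
2. ∠DAH = 35°  [△HDA]
3. ∠HAM = 35°  [D on ray AM]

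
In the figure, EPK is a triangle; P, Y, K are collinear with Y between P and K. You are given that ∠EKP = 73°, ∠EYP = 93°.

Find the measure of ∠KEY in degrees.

∠KEY = 20°

1. ∠EKY = 73°  [Y on ray KP]
2. ∠EYK = 87°  [linear pair at Y on PK]
3. ∠KEY = 20°  [△EYK]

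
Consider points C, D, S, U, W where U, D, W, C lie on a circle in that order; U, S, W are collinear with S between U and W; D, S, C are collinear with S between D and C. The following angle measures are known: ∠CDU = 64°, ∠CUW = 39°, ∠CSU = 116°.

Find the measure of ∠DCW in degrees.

∠DCW = 52°

1. ∠CWU = 64°  [same arc UC]
2. ∠CSW = 64°  [linear pair at S on UW]
3. ∠DCW = 52°  [△WSC]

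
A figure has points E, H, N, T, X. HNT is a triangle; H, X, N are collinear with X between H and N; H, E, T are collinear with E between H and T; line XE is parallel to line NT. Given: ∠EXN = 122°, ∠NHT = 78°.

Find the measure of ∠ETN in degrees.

1. ∠EXH = 58°  [linear pair at X on HN]
2. ∠EHX = 78°  [X on HN, E on HT]
3. ∠HEX = 44°  [△HXE]
4. ∠TEX = 136°  [linear pair at E on HT]
5. ∠ETN = 44°  [XE∥NT, co-interior at T–E]

∠ETN = 44°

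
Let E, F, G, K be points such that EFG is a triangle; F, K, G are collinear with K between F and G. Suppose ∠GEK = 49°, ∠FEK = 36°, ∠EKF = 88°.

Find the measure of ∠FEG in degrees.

∠FEG = 85°

1. ∠EFK = 56°  [△EFK]
2. ∠EKG = 92°  [linear pair at K on FG]
3. ∠EFG = 56°  [K on ray FG]
4. ∠EGK = 39°  [△EKG]
5. ∠EGF = 39°  [K on ray GF]
6. ∠FEG = 85°  [△EFG]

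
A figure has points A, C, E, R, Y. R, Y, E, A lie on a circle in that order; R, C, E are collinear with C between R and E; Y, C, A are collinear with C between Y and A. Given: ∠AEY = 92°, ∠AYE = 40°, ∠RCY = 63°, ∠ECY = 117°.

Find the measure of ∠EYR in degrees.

1. ∠EAY = 48°  [△YEA]
2. ∠REY = 23°  [△YCE]
3. ∠ERY = 48°  [same arc YE]
4. ∠EYR = 109°  [△RYE]

∠EYR = 109°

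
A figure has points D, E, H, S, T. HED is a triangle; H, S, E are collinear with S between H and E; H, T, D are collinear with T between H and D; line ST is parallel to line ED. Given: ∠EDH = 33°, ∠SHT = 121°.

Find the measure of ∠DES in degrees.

∠DES = 26°

1. ∠HTS = 33°  [ST∥ED, corresponding at T]
2. ∠HST = 26°  [△HST]
3. ∠EST = 154°  [linear pair at S on HE]
4. ∠DES = 26°  [ST∥ED, co-interior at E–S]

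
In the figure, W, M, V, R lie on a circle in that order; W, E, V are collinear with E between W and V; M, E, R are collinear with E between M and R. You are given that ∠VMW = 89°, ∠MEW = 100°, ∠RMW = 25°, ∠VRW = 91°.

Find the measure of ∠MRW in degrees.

1. ∠REV = 100°  [vertical angles at E]
2. ∠RVW = 25°  [same arc WR]
3. ∠RWV = 64°  [△WVR]
4. ∠REW = 80°  [linear pair at E on WV]
5. ∠MRW = 36°  [△WER]

∠MRW = 36°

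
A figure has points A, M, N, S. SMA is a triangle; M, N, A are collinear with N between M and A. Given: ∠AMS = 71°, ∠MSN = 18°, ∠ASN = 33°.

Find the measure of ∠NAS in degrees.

∠NAS = 58°

1. ∠NMS = 71°  [N on ray MA]
2. ∠MNS = 91°  [△SMN]
3. ∠ANS = 89°  [linear pair at N on MA]
4. ∠NAS = 58°  [△SNA]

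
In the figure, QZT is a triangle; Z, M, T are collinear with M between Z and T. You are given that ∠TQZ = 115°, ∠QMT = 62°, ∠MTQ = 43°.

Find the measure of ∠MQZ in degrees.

∠MQZ = 40°

1. ∠QMZ = 118°  [linear pair at M on ZT]
2. ∠QTZ = 43°  [M on ray TZ]
3. ∠QZT = 22°  [△QZT]
4. ∠MZQ = 22°  [M on ray ZT]
5. ∠MQZ = 40°  [△QZM]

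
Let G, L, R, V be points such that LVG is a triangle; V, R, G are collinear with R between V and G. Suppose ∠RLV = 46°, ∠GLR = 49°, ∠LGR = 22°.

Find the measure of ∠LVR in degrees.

1. ∠GRL = 109°  [△LRG]
2. ∠LRV = 71°  [linear pair at R on VG]
3. ∠LVR = 63°  [△LVR]

∠LVR = 63°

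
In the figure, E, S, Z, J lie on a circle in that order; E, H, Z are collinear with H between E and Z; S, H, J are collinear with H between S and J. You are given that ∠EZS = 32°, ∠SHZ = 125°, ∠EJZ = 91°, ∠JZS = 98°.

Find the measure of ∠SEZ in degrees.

1. ∠EJS = 32°  [same arc ES]
2. ∠EHS = 55°  [linear pair at H on EZ]
3. ∠JES = 82°  [cyclic ESZJ, opposite ∠E+∠Z]
4. ∠ESJ = 66°  [△ESJ]
5. ∠SEZ = 59°  [△EHS]

∠SEZ = 59°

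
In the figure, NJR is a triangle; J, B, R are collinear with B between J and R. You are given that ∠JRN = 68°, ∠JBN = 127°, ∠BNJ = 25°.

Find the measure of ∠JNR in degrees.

1. ∠BJN = 28°  [△NJB]
2. ∠NJR = 28°  [B on ray JR]
3. ∠JNR = 84°  [△NJR]

∠JNR = 84°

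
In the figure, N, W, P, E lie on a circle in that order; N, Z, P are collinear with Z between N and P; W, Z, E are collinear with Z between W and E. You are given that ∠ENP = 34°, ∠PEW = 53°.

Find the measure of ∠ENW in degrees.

1. ∠EWP = 34°  [same arc PE]
2. ∠EPW = 93°  [△WPE]
3. ∠ENW = 87°  [cyclic NWPE, opposite ∠N+∠P]

∠ENW = 87°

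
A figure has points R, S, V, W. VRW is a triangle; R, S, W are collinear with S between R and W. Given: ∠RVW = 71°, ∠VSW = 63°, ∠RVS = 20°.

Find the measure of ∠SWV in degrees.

∠SWV = 66°

1. ∠RSV = 117°  [linear pair at S on RW]
2. ∠SRV = 43°  [△VRS]
3. ∠VRW = 43°  [S on ray RW]
4. ∠RWV = 66°  [△VRW]
5. ∠SWV = 66°  [S on ray WR]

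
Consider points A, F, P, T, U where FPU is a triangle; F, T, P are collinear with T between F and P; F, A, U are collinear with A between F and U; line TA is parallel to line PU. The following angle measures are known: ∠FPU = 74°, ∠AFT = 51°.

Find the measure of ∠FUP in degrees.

1. ∠ATF = 74°  [TA∥PU, corresponding at T]
2. ∠FAT = 55°  [△FTA]
3. ∠FUP = 55°  [TA∥PU, corresponding at A]

∠FUP = 55°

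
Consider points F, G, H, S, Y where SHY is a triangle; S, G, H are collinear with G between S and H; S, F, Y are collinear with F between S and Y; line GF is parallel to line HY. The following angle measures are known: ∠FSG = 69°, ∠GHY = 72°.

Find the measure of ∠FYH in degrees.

1. ∠HSY = 69°  [G on SH, F on SY]
2. ∠SHY = 72°  [G on ray HS]
3. ∠HYS = 39°  [△SHY]
4. ∠FYH = 39°  [F on ray YS]

∠FYH = 39°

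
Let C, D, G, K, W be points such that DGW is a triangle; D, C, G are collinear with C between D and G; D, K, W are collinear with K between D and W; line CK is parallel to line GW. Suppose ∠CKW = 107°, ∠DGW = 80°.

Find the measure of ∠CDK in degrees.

1. ∠CKD = 73°  [linear pair at K on DW]
2. ∠DCK = 80°  [CK∥GW, corresponding at C]
3. ∠CDK = 27°  [△DCK]

∠CDK = 27°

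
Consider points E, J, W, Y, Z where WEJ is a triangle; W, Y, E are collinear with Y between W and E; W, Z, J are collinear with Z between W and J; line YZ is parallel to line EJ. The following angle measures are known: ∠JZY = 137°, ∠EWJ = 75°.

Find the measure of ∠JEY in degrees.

1. ∠WZY = 43°  [linear pair at Z on WJ]
2. ∠YWZ = 75°  [Y on WE, Z on WJ]
3. ∠WYZ = 62°  [△WYZ]
4. ∠EYZ = 118°  [linear pair at Y on WE]
5. ∠JEY = 62°  [YZ∥EJ, co-interior at E–Y]

∠JEY = 62°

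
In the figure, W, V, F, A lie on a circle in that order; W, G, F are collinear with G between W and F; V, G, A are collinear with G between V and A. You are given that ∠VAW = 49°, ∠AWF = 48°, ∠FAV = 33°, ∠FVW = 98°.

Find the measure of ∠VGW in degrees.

1. ∠VFW = 49°  [same arc WV]
2. ∠AVF = 48°  [same arc FA]
3. ∠FGV = 83°  [△VGF]
4. ∠VGW = 97°  [linear pair at G on WF]

∠VGW = 97°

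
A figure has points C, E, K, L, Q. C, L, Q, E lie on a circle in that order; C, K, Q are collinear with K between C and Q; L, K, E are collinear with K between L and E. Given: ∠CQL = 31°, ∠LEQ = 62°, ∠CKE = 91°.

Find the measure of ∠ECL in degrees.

∠ECL = 120°

1. ∠CEL = 31°  [same arc CL]
2. ∠LCQ = 62°  [same arc LQ]
3. ∠LKQ = 91°  [vertical angles at K]
4. ∠CKL = 89°  [linear pair at K on CQ]
5. ∠CLE = 29°  [△CKL]
6. ∠ECL = 120°  [△CLE]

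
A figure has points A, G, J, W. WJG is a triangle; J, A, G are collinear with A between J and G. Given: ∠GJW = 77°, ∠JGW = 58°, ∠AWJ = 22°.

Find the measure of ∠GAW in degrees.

∠GAW = 99°

1. ∠AJW = 77°  [A on ray JG]
2. ∠JAW = 81°  [△WJA]
3. ∠GAW = 99°  [linear pair at A on JG]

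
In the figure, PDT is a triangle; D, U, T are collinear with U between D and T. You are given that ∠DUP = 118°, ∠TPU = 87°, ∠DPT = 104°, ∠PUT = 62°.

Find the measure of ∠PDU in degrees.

∠PDU = 45°

1. ∠PTU = 31°  [△PUT]
2. ∠DTP = 31°  [U on ray TD]
3. ∠PDT = 45°  [△PDT]
4. ∠PDU = 45°  [U on ray DT]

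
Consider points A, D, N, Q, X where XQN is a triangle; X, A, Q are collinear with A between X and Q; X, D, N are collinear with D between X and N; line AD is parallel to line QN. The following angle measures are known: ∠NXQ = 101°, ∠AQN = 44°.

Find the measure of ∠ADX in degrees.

∠ADX = 35°

1. ∠NQX = 44°  [A on ray QX]
2. ∠QNX = 35°  [△XQN]
3. ∠ADX = 35°  [AD∥QN, corresponding at D]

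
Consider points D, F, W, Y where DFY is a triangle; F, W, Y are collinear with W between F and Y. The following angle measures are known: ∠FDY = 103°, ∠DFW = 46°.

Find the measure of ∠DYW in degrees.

1. ∠DFY = 46°  [W on ray FY]
2. ∠DYF = 31°  [△DFY]
3. ∠DYW = 31°  [W on ray YF]

∠DYW = 31°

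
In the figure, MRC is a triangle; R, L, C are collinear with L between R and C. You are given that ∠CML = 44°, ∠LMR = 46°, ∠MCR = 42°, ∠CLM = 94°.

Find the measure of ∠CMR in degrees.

1. ∠MLR = 86°  [linear pair at L on RC]
2. ∠LRM = 48°  [△MRL]
3. ∠CRM = 48°  [L on ray RC]
4. ∠CMR = 90°  [△MRC]

∠CMR = 90°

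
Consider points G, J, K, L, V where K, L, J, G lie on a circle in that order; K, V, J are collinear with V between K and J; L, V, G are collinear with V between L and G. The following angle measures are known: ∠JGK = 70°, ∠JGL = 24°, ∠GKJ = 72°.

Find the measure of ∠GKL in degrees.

∠GKL = 96°

1. ∠JLK = 110°  [cyclic KLJG, opposite ∠L+∠G]
2. ∠GJK = 38°  [△KJG]
3. ∠JKL = 24°  [same arc LJ]
4. ∠KJL = 46°  [△KLJ]
5. ∠GLK = 38°  [same arc KG]
6. ∠KGL = 46°  [same arc KL]
7. ∠GKL = 96°  [△KLG]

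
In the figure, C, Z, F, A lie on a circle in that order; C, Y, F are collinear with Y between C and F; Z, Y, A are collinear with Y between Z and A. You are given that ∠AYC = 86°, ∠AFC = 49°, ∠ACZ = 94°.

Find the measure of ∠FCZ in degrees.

1. ∠FYZ = 86°  [vertical angles at Y]
2. ∠AZC = 49°  [same arc CA]
3. ∠CYZ = 94°  [linear pair at Y on CF]
4. ∠FCZ = 37°  [△CYZ]

∠FCZ = 37°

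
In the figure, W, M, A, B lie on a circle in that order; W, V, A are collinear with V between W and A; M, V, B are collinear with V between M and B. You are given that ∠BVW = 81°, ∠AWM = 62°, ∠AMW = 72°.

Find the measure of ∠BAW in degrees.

1. ∠AVB = 99°  [linear pair at V on WA]
2. ∠ABM = 62°  [same arc MA]
3. ∠BAW = 19°  [△AVB]

∠BAW = 19°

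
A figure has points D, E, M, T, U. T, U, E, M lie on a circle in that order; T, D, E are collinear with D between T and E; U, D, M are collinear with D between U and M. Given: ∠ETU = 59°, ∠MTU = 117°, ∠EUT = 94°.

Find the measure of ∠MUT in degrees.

1. ∠TEU = 27°  [△TUE]
2. ∠TMU = 27°  [same arc TU]
3. ∠MUT = 36°  [△TUM]

∠MUT = 36°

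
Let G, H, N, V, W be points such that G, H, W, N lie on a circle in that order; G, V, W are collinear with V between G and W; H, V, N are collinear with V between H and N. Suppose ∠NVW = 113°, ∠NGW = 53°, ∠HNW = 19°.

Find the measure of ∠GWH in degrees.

∠GWH = 60°

1. ∠GVH = 113°  [vertical angles at V]
2. ∠NHW = 53°  [same arc WN]
3. ∠HVW = 67°  [linear pair at V on GW]
4. ∠GWH = 60°  [△HVW]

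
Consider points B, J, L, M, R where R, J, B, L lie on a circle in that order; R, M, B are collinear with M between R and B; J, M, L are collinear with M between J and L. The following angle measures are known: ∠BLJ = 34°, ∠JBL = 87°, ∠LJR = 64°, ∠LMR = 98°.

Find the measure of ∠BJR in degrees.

1. ∠BRJ = 34°  [same arc JB]
2. ∠BJL = 59°  [△JBL]
3. ∠BMJ = 98°  [vertical angles at M]
4. ∠JBR = 23°  [△JMB]
5. ∠BJR = 123°  [△RJB]

∠BJR = 123°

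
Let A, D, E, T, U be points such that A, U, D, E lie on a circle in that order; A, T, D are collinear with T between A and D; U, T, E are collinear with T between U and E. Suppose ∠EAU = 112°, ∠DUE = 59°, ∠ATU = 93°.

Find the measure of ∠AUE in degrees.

1. ∠EDU = 68°  [cyclic AUDE, opposite ∠A+∠D]
2. ∠DEU = 53°  [△UDE]
3. ∠DAU = 53°  [same arc UD]
4. ∠AUE = 34°  [△ATU]

∠AUE = 34°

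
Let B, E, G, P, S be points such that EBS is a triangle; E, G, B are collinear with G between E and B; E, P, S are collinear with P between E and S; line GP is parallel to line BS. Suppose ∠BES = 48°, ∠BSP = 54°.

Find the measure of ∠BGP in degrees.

1. ∠BSE = 54°  [P on ray SE]
2. ∠EBS = 78°  [△EBS]
3. ∠EGP = 78°  [GP∥BS, corresponding at G]
4. ∠BGP = 102°  [linear pair at G on EB]

∠BGP = 102°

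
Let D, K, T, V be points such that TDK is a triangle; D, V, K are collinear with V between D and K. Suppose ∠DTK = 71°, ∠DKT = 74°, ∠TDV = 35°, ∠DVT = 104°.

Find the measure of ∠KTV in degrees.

∠KTV = 30°

1. ∠TKV = 74°  [V on ray KD]
2. ∠KVT = 76°  [linear pair at V on DK]
3. ∠KTV = 30°  [△TVK]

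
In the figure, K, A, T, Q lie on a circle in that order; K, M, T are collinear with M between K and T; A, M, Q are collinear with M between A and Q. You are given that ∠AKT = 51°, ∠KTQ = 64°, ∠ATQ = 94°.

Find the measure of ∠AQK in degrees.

1. ∠KAQ = 64°  [same arc KQ]
2. ∠AKQ = 86°  [cyclic KATQ, opposite ∠K+∠T]
3. ∠AQK = 30°  [△KAQ]

∠AQK = 30°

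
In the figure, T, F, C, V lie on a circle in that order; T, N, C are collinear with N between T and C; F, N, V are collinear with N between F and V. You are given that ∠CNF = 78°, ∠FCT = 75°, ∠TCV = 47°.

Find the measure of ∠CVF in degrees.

1. ∠TNV = 78°  [vertical angles at N]
2. ∠CNV = 102°  [linear pair at N on TC]
3. ∠CVF = 31°  [△CNV]

∠CVF = 31°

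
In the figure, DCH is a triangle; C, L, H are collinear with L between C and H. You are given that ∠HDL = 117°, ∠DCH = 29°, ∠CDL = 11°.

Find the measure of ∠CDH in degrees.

∠CDH = 128°

1. ∠DCL = 29°  [L on ray CH]
2. ∠CLD = 140°  [△DCL]
3. ∠DLH = 40°  [linear pair at L on CH]
4. ∠DHL = 23°  [△DLH]
5. ∠CHD = 23°  [L on ray HC]
6. ∠CDH = 128°  [△DCH]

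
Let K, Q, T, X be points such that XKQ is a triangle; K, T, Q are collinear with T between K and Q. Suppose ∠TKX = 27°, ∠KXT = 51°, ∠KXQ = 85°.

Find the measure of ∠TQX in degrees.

1. ∠QKX = 27°  [T on ray KQ]
2. ∠KQX = 68°  [△XKQ]
3. ∠TQX = 68°  [T on ray QK]

∠TQX = 68°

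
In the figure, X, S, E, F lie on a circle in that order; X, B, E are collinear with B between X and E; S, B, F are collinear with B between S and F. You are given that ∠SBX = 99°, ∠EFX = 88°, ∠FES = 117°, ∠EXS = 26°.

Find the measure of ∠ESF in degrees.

∠ESF = 37°

1. ∠EBS = 81°  [linear pair at B on XE]
2. ∠ESX = 92°  [cyclic XSEF, opposite ∠S+∠F]
3. ∠SEX = 62°  [△XSE]
4. ∠ESF = 37°  [△SBE]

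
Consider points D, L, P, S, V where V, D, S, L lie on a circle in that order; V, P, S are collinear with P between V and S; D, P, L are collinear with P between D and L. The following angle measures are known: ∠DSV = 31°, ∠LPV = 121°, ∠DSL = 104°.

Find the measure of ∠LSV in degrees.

∠LSV = 73°

1. ∠DLV = 31°  [same arc VD]
2. ∠DVL = 76°  [cyclic VDSL, opposite ∠V+∠S]
3. ∠LDV = 73°  [△VDL]
4. ∠LSV = 73°  [same arc VL]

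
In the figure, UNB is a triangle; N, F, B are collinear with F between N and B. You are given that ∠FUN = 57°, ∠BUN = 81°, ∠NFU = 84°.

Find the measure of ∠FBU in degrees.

∠FBU = 60°

1. ∠FNU = 39°  [△UNF]
2. ∠BNU = 39°  [F on ray NB]
3. ∠NBU = 60°  [△UNB]
4. ∠FBU = 60°  [F on ray BN]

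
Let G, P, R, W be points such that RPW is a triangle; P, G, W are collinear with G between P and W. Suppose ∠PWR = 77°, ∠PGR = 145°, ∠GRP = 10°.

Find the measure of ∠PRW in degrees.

1. ∠GPR = 25°  [△RPG]
2. ∠RPW = 25°  [G on ray PW]
3. ∠PRW = 78°  [△RPW]

∠PRW = 78°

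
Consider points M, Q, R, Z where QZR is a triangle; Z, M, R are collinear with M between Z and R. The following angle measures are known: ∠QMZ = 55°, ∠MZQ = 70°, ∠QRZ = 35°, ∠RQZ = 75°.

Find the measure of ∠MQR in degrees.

∠MQR = 20°

1. ∠QMR = 125°  [linear pair at M on ZR]
2. ∠MRQ = 35°  [M on ray RZ]
3. ∠MQR = 20°  [△QMR]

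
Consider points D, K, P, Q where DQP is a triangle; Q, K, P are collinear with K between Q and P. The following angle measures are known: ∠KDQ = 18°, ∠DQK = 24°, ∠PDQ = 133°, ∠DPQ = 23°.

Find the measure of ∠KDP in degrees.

1. ∠DKQ = 138°  [△DQK]
2. ∠DPK = 23°  [K on ray PQ]
3. ∠DKP = 42°  [linear pair at K on QP]
4. ∠KDP = 115°  [△DKP]

∠KDP = 115°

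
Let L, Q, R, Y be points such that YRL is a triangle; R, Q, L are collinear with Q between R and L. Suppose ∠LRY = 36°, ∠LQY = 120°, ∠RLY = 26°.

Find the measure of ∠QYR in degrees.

∠QYR = 84°

1. ∠QRY = 36°  [Q on ray RL]
2. ∠RQY = 60°  [linear pair at Q on RL]
3. ∠QYR = 84°  [△YRQ]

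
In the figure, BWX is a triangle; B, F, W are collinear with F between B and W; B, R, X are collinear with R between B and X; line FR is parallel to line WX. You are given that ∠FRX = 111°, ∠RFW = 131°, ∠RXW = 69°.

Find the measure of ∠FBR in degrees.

∠FBR = 62°

1. ∠BRF = 69°  [linear pair at R on BX]
2. ∠BFR = 49°  [linear pair at F on BW]
3. ∠FBR = 62°  [△BFR]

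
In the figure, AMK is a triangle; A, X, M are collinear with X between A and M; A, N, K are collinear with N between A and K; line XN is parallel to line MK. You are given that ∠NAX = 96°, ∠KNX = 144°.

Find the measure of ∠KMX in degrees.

∠KMX = 48°

1. ∠ANX = 36°  [linear pair at N on AK]
2. ∠AXN = 48°  [△AXN]
3. ∠MXN = 132°  [linear pair at X on AM]
4. ∠KMX = 48°  [XN∥MK, co-interior at M–X]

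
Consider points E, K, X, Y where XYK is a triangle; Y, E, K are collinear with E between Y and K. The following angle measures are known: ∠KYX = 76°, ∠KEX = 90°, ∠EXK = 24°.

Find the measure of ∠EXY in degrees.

∠EXY = 14°

1. ∠EYX = 76°  [E on ray YK]
2. ∠XEY = 90°  [linear pair at E on YK]
3. ∠EXY = 14°  [△XYE]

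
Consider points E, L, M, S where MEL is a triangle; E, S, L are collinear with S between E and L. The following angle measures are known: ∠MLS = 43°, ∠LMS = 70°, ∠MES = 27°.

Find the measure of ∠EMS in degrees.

∠EMS = 40°

1. ∠LSM = 67°  [△MSL]
2. ∠ESM = 113°  [linear pair at S on EL]
3. ∠EMS = 40°  [△MES]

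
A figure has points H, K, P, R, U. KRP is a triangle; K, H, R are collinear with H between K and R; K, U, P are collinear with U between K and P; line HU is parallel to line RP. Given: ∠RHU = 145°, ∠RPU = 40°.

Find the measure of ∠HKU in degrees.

1. ∠KHU = 35°  [linear pair at H on KR]
2. ∠KPR = 40°  [U on ray PK]
3. ∠KRP = 35°  [HU∥RP, corresponding at H]
4. ∠PKR = 105°  [△KRP]
5. ∠HKU = 105°  [H on KR, U on KP]

∠HKU = 105°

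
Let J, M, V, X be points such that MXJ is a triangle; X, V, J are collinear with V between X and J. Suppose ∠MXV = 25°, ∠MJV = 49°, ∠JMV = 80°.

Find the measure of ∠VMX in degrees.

∠VMX = 26°

1. ∠JVM = 51°  [△MVJ]
2. ∠MVX = 129°  [linear pair at V on XJ]
3. ∠VMX = 26°  [△MXV]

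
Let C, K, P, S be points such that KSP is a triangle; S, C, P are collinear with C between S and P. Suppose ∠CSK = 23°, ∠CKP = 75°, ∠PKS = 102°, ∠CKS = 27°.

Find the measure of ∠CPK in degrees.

1. ∠KSP = 23°  [C on ray SP]
2. ∠KPS = 55°  [△KSP]
3. ∠CPK = 55°  [C on ray PS]

∠CPK = 55°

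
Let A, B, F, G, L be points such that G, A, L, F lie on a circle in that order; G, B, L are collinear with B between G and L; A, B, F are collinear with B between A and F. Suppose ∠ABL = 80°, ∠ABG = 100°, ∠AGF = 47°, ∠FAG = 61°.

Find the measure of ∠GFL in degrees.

1. ∠FBG = 80°  [vertical angles at B]
2. ∠AFG = 72°  [△GAF]
3. ∠FLG = 61°  [same arc GF]
4. ∠FGL = 28°  [△GBF]
5. ∠GFL = 91°  [△GLF]

∠GFL = 91°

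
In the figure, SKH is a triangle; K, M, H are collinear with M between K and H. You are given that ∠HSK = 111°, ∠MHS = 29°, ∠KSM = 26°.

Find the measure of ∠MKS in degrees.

1. ∠KHS = 29°  [M on ray HK]
2. ∠HKS = 40°  [△SKH]
3. ∠MKS = 40°  [M on ray KH]

∠MKS = 40°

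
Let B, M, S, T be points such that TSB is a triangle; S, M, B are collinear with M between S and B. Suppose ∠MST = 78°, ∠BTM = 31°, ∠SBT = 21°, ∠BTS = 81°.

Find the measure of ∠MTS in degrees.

1. ∠MBT = 21°  [M on ray BS]
2. ∠BMT = 128°  [△TMB]
3. ∠SMT = 52°  [linear pair at M on SB]
4. ∠MTS = 50°  [△TSM]

∠MTS = 50°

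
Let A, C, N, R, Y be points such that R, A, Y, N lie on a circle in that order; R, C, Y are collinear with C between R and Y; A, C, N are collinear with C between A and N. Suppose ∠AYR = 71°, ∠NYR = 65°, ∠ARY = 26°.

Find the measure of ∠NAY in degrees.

∠NAY = 18°

1. ∠NAR = 65°  [same arc RN]
2. ∠ACR = 89°  [△RCA]
3. ∠ACY = 91°  [linear pair at C on RY]
4. ∠NAY = 18°  [△ACY]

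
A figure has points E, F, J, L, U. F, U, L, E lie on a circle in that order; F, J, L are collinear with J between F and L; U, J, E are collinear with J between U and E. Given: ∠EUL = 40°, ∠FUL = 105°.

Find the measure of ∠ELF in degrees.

∠ELF = 65°

1. ∠EFL = 40°  [same arc LE]
2. ∠FEL = 75°  [cyclic FULE, opposite ∠U+∠E]
3. ∠ELF = 65°  [△FLE]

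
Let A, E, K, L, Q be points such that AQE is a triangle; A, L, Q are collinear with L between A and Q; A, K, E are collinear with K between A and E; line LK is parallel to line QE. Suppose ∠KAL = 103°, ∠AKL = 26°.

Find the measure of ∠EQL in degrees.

1. ∠ALK = 51°  [△ALK]
2. ∠KLQ = 129°  [linear pair at L on AQ]
3. ∠EQL = 51°  [LK∥QE, co-interior at Q–L]

∠EQL = 51°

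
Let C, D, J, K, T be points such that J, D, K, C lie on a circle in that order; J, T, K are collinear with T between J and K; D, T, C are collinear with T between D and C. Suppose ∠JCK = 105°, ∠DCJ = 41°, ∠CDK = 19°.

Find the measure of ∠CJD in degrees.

1. ∠JDK = 75°  [cyclic JDKC, opposite ∠D+∠C]
2. ∠DKJ = 41°  [same arc JD]
3. ∠DTK = 120°  [△DTK]
4. ∠DJK = 64°  [△JDK]
5. ∠DTJ = 60°  [linear pair at T on JK]
6. ∠CDJ = 56°  [△JTD]
7. ∠CJD = 83°  [△JDC]

∠CJD = 83°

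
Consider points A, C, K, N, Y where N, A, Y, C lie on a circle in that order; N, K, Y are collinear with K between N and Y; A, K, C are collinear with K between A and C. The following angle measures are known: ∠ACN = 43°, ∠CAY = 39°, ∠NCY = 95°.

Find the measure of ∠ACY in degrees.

1. ∠AYN = 43°  [same arc NA]
2. ∠NAY = 85°  [cyclic NAYC, opposite ∠A+∠C]
3. ∠ANY = 52°  [△NAY]
4. ∠ACY = 52°  [same arc AY]

∠ACY = 52°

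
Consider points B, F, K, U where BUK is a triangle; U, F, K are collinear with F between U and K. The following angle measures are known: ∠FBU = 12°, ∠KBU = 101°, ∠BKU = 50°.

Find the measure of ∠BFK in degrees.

∠BFK = 41°

1. ∠BUK = 29°  [△BUK]
2. ∠BUF = 29°  [F on ray UK]
3. ∠BFU = 139°  [△BUF]
4. ∠BFK = 41°  [linear pair at F on UK]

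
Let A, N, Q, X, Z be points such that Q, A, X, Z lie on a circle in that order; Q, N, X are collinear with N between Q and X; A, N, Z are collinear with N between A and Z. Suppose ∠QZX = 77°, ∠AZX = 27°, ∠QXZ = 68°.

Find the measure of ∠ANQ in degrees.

1. ∠AQX = 27°  [same arc AX]
2. ∠QAZ = 68°  [same arc QZ]
3. ∠ANQ = 85°  [△QNA]

∠ANQ = 85°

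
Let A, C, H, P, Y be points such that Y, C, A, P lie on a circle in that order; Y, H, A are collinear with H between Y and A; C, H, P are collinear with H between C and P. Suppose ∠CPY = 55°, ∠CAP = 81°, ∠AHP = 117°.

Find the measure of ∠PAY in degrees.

1. ∠CYP = 99°  [cyclic YCAP, opposite ∠Y+∠A]
2. ∠PCY = 26°  [△YCP]
3. ∠PAY = 26°  [same arc YP]

∠PAY = 26°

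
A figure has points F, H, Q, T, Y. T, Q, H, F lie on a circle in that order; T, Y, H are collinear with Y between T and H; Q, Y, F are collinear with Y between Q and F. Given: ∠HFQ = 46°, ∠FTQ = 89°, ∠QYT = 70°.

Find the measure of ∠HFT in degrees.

1. ∠FHQ = 91°  [cyclic TQHF, opposite ∠T+∠H]
2. ∠FYH = 70°  [vertical angles at Y]
3. ∠FQH = 43°  [△QHF]
4. ∠FHT = 64°  [△HYF]
5. ∠FTH = 43°  [same arc HF]
6. ∠HFT = 73°  [△THF]

∠HFT = 73°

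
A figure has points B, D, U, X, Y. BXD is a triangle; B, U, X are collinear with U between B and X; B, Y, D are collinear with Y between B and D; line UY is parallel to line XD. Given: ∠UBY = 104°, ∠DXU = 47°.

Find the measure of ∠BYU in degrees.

∠BYU = 29°

1. ∠DBX = 104°  [U on BX, Y on BD]
2. ∠BXD = 47°  [U on ray XB]
3. ∠BDX = 29°  [△BXD]
4. ∠BYU = 29°  [UY∥XD, corresponding at Y]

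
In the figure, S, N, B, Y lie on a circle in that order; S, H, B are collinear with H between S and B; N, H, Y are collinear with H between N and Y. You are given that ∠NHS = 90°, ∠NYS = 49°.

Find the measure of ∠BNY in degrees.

1. ∠BHN = 90°  [linear pair at H on SB]
2. ∠NBS = 49°  [same arc SN]
3. ∠BNY = 41°  [△NHB]

∠BNY = 41°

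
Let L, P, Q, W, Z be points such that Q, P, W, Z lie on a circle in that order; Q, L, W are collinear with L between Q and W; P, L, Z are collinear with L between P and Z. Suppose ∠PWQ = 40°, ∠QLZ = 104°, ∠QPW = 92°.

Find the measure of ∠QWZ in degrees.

∠QWZ = 56°

1. ∠PQW = 48°  [△QPW]
2. ∠WLZ = 76°  [linear pair at L on QW]
3. ∠PZW = 48°  [same arc PW]
4. ∠QWZ = 56°  [△WLZ]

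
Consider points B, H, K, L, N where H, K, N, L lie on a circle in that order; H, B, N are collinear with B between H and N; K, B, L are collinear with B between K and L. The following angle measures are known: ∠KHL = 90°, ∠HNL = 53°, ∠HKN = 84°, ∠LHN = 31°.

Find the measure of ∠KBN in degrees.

1. ∠HKL = 53°  [same arc HL]
2. ∠LKN = 31°  [same arc NL]
3. ∠HLK = 37°  [△HKL]
4. ∠HNK = 37°  [same arc HK]
5. ∠KBN = 112°  [△KBN]

∠KBN = 112°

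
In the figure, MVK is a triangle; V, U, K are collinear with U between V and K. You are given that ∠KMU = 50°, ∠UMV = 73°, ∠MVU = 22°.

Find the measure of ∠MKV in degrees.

∠MKV = 35°

1. ∠MUV = 85°  [△MVU]
2. ∠KUM = 95°  [linear pair at U on VK]
3. ∠MKU = 35°  [△MUK]
4. ∠MKV = 35°  [U on ray KV]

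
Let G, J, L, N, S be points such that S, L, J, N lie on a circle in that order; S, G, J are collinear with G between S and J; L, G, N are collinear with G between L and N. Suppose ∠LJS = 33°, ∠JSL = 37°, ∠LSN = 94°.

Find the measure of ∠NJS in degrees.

∠NJS = 53°

1. ∠LNS = 33°  [same arc SL]
2. ∠NLS = 53°  [△SLN]
3. ∠NJS = 53°  [same arc SN]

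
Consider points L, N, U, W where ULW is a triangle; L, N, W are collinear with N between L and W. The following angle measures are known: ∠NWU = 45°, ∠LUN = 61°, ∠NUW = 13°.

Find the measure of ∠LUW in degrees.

∠LUW = 74°

1. ∠UNW = 122°  [△UNW]
2. ∠LWU = 45°  [N on ray WL]
3. ∠LNU = 58°  [linear pair at N on LW]
4. ∠NLU = 61°  [△ULN]
5. ∠ULW = 61°  [N on ray LW]
6. ∠LUW = 74°  [△ULW]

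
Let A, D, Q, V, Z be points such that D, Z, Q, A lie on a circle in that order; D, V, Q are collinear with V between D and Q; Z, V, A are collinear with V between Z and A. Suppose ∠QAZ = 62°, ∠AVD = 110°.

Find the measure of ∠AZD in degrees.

∠AZD = 48°

1. ∠QDZ = 62°  [same arc ZQ]
2. ∠QVZ = 110°  [vertical angles at V]
3. ∠DVZ = 70°  [linear pair at V on DQ]
4. ∠AZD = 48°  [△DVZ]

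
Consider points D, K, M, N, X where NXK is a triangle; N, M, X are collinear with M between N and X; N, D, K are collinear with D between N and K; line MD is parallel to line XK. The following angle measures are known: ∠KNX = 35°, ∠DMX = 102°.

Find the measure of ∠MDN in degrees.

1. ∠DNM = 35°  [M on NX, D on NK]
2. ∠DMN = 78°  [linear pair at M on NX]
3. ∠MDN = 67°  [△NMD]

∠MDN = 67°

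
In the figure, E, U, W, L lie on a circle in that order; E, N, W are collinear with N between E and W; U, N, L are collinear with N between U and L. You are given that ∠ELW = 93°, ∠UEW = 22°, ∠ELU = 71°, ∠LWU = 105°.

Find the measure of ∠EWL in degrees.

1. ∠LEU = 75°  [cyclic EUWL, opposite ∠E+∠W]
2. ∠EUL = 34°  [△EUL]
3. ∠EWL = 34°  [same arc EL]

∠EWL = 34°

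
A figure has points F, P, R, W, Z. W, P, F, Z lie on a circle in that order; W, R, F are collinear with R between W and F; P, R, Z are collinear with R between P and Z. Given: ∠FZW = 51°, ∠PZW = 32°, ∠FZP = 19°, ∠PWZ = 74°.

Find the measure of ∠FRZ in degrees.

∠FRZ = 87°

1. ∠WPZ = 74°  [△WPZ]
2. ∠WFZ = 74°  [same arc WZ]
3. ∠FRZ = 87°  [△FRZ]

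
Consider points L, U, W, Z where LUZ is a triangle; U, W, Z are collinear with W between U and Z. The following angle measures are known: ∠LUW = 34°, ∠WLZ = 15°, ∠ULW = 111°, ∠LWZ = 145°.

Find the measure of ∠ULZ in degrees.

1. ∠LUZ = 34°  [W on ray UZ]
2. ∠LZW = 20°  [△LWZ]
3. ∠LZU = 20°  [W on ray ZU]
4. ∠ULZ = 126°  [△LUZ]

∠ULZ = 126°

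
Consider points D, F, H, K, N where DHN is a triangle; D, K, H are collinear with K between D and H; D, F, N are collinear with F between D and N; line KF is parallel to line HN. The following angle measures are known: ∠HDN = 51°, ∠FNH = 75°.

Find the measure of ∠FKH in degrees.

1. ∠DNH = 75°  [F on ray ND]
2. ∠DHN = 54°  [△DHN]
3. ∠DKF = 54°  [KF∥HN, corresponding at K]
4. ∠FKH = 126°  [linear pair at K on DH]

∠FKH = 126°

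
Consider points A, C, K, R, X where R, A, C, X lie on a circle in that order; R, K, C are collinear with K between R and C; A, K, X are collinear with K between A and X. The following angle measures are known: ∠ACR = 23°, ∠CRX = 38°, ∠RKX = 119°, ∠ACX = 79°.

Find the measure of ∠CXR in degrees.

1. ∠CAX = 38°  [same arc CX]
2. ∠CKX = 61°  [linear pair at K on RC]
3. ∠AXC = 63°  [△ACX]
4. ∠RCX = 56°  [△CKX]
5. ∠CXR = 86°  [△RCX]

∠CXR = 86°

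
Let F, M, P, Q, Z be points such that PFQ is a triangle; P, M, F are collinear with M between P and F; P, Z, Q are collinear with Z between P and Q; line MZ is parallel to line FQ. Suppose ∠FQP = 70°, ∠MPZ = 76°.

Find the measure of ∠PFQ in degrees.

∠PFQ = 34°

1. ∠MZP = 70°  [MZ∥FQ, corresponding at Z]
2. ∠PMZ = 34°  [△PMZ]
3. ∠PFQ = 34°  [MZ∥FQ, corresponding at M]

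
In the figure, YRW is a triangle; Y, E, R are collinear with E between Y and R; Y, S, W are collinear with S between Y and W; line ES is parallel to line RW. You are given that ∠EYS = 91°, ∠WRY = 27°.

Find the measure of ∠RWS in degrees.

∠RWS = 62°

1. ∠RYW = 91°  [E on YR, S on YW]
2. ∠RWY = 62°  [△YRW]
3. ∠RWS = 62°  [S on ray WY]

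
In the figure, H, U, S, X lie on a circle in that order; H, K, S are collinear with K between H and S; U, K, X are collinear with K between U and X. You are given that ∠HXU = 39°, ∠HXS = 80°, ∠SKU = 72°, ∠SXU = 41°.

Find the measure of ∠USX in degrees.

1. ∠HSU = 39°  [same arc HU]
2. ∠SUX = 69°  [△UKS]
3. ∠USX = 70°  [△USX]

∠USX = 70°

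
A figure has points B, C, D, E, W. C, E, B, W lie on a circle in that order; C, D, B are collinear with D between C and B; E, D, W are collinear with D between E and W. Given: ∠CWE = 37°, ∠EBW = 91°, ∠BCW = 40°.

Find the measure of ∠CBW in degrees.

1. ∠CDW = 103°  [△CDW]
2. ∠BEW = 40°  [same arc BW]
3. ∠BDW = 77°  [linear pair at D on CB]
4. ∠BWE = 49°  [△EBW]
5. ∠CBW = 54°  [△BDW]

∠CBW = 54°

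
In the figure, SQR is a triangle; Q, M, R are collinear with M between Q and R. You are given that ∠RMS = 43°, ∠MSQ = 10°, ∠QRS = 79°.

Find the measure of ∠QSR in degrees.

1. ∠QMS = 137°  [linear pair at M on QR]
2. ∠MQS = 33°  [△SQM]
3. ∠RQS = 33°  [M on ray QR]
4. ∠QSR = 68°  [△SQR]

∠QSR = 68°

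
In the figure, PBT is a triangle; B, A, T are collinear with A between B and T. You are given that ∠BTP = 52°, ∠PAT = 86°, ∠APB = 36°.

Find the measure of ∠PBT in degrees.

1. ∠BAP = 94°  [linear pair at A on BT]
2. ∠ABP = 50°  [△PBA]
3. ∠PBT = 50°  [A on ray BT]

∠PBT = 50°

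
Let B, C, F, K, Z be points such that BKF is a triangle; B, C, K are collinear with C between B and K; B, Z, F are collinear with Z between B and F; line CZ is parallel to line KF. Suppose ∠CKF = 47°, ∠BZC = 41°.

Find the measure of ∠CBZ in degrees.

∠CBZ = 92°

1. ∠BKF = 47°  [C on ray KB]
2. ∠BFK = 41°  [CZ∥KF, corresponding at Z]
3. ∠FBK = 92°  [△BKF]
4. ∠CBZ = 92°  [C on BK, Z on BF]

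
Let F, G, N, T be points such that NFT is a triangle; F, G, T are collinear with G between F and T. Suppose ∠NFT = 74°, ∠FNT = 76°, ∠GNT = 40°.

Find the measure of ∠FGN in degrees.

∠FGN = 70°

1. ∠FTN = 30°  [△NFT]
2. ∠GTN = 30°  [G on ray TF]
3. ∠NGT = 110°  [△NGT]
4. ∠FGN = 70°  [linear pair at G on FT]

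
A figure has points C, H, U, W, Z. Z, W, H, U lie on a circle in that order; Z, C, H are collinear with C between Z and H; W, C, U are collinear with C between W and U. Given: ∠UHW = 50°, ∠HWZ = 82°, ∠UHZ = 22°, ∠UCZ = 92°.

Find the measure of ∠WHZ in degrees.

1. ∠HUZ = 98°  [cyclic ZWHU, opposite ∠W+∠U]
2. ∠HZU = 60°  [△ZHU]
3. ∠HCW = 92°  [vertical angles at C]
4. ∠HWU = 60°  [same arc HU]
5. ∠WHZ = 28°  [△WCH]

∠WHZ = 28°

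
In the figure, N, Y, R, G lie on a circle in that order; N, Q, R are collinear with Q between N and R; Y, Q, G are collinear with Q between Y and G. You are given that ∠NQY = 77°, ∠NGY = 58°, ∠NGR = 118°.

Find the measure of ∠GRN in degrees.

∠GRN = 43°

1. ∠GQR = 77°  [vertical angles at Q]
2. ∠GQN = 103°  [linear pair at Q on NR]
3. ∠GNR = 19°  [△NQG]
4. ∠GRN = 43°  [△NRG]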